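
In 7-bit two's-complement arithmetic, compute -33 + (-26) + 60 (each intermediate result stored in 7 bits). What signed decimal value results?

1

-33 + (-26) = -59 (1000101)
-59 + 60 = 1 (0000001)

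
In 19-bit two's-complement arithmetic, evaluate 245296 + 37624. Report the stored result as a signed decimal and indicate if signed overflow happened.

245296 → 0111011111000110000
37624 → 0001001001011111000
  0111011111000110000
+ 0001001001011111000
= 1000101000100101000
Result 1000101000100101000: MSB = 1 → 282920 − 524288 = -241368.
Both addends are non-negative but the stored result is negative: signed overflow. The true value 245296 + 37624 = 282920 lies outside [-262144, 262143].

-241368; overflow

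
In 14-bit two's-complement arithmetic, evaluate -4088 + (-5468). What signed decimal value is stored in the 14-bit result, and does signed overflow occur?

-4088 → 11000000001000
-5468 → 10101010100100
  11000000001000
+ 10101010100100
= 01101010101100  (discard carry-out 1)
Result 01101010101100: MSB = 0 → value 6828.
Both addends are negative but the stored result is non-negative: signed overflow. The true value -4088 + (-5468) = -9556 lies outside [-8192, 8191].

6828; overflow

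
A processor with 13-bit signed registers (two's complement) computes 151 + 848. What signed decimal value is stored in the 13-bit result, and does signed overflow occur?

999; no overflow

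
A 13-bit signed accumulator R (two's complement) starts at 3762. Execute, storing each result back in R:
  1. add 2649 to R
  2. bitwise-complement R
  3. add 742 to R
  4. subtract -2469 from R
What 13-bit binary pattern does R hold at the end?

Start: R = 3762 = 0111010110010.
R = 3762 + 2649 = 6411; wraps to -1781 = 1100100001011
R = NOT 1100100001011 = 0011011110100 = 1780
R = 1780 + 742 = 2522 = 0100111011010
R = 2522 − (-2469) = 4991; wraps to -3201 = 1001101111111

1001101111111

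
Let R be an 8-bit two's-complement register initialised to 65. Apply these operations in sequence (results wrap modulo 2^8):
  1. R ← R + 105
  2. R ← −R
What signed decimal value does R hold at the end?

Start: R = 65 = 01000001.
R = 65 + 105 = 170; wraps to -86 = 10101010
R = −(-86) = 86 = 01010110

86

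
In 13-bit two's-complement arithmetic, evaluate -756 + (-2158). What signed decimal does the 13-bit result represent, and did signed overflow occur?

-2914; no overflow

-756 → 1110100001100
-2158 → 1011110010010
  1110100001100
+ 1011110010010
= 1010010011110  (discard carry-out 1)
Result 1010010011110: MSB = 1 → 5278 − 8192 = -2914.
Both addends are negative and so is the stored result: no signed overflow.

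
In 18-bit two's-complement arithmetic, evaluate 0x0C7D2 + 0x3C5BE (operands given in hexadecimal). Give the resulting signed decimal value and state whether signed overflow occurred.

36240; no overflow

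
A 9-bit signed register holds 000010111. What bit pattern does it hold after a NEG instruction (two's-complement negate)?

Invert: 111101000. Add 1: 111101001.
Check: 000010111 = 23, 111101001 = -23.

111101001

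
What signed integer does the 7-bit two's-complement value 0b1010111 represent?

-41

MSB is 1, so the value is negative.
Unsigned reading: 87. Subtract 2^7 = 128: 87 − 128 = -41.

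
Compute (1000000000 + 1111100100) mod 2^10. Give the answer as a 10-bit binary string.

0111100100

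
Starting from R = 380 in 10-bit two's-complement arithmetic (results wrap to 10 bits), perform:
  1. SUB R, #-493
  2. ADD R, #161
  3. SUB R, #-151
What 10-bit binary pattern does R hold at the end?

Start: R = 380 = 0101111100.
R = 380 − (-493) = 873; wraps to -151 = 1101101001
R = -151 + 161 = 10 = 0000001010
R = 10 − (-151) = 161 = 0010100001

0010100001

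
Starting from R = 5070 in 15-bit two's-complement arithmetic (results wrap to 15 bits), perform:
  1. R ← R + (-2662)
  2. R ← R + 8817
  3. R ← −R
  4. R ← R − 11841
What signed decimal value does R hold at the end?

9702

Start: R = 5070 = 001001111001110.
R = 5070 + (-2662) = 2408 = 000100101101000
R = 2408 + 8817 = 11225 = 010101111011001
R = −(11225) = -11225 = 101010000100111
R = -11225 − 11841 = -23066; wraps to 9702 = 010010111100110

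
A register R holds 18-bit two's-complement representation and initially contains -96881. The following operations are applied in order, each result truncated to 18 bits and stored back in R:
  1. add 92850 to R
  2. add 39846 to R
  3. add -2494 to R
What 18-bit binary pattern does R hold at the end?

Start: R = -96881 = 101000010110001111.
R = -96881 + 92850 = -4031 = 111111000001000001
R = -4031 + 39846 = 35815 = 001000101111100111
R = 35815 + (-2494) = 33321 = 001000001000101001

001000001000101001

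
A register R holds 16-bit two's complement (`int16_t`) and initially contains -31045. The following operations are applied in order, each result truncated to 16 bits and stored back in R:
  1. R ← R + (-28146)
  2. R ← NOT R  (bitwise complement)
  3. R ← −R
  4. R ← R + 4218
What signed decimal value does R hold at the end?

Start: R = -31045 = 1000011010111011.
R = -31045 + (-28146) = -59191; wraps to 6345 = 0001100011001001
R = NOT 0001100011001001 = 1110011100110110 = -6346
R = −(-6346) = 6346 = 0001100011001010
R = 6346 + 4218 = 10564 = 0010100101000100

10564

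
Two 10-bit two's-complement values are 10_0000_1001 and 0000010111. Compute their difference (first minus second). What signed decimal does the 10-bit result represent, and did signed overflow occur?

498; overflow

10_0000_1001 → 1000001001 = -503 (signed)
0000010111 = 23 (signed)
Subtract via negate-and-add: invert 0000010111 + 1 = 1111101001 (i.e. -23).
  1000001001
+ 1111101001
= 0111110010  (discard carry-out 1)
Result 0111110010: MSB = 0 → value 498.
Both addends (after negating the subtrahend) are negative but the stored result is non-negative: signed overflow. The true value -503 − 23 = -526 lies outside [-512, 511].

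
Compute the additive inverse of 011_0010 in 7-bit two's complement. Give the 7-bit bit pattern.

1001110

Invert: 1001101. Add 1: 1001110.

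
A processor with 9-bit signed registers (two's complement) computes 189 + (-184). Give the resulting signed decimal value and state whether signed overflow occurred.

189 → 010111101
-184 → 101001000
  010111101
+ 101001000
= 000000101  (discard carry-out 1)
Result 000000101: MSB = 0 → value 5.
Addends have opposite signs, so signed overflow cannot occur.

5; no overflow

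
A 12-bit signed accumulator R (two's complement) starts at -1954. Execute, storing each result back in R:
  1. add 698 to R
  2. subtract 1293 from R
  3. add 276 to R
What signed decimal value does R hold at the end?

1823

Start: R = -1954 = 100001011110.
R = -1954 + 698 = -1256 = 101100011000
R = -1256 − 1293 = -2549; wraps to 1547 = 011000001011
R = 1547 + 276 = 1823 = 011100011111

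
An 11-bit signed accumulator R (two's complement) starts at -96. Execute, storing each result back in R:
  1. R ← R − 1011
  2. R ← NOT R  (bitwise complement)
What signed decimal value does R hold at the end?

-942

Start: R = -96 = 11110100000.
R = -96 − 1011 = -1107; wraps to 941 = 01110101101
R = NOT 01110101101 = 10001010010 = -942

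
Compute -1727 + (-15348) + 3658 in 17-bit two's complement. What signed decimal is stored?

-13417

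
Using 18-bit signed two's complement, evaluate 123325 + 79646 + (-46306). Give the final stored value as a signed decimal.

-105479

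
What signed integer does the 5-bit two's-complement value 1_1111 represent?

-1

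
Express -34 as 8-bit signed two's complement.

|-34| = 34 = 00100010 in 8 bits.
Invert the bits: 11011101. Add 1: 11011110.
Check: 11011110 reads as 222 − 256 = -34.

11011110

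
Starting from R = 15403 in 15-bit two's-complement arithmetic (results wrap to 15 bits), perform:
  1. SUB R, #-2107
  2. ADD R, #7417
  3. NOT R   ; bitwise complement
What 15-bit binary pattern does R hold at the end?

001111010100000

Start: R = 15403 = 011110000101011.
R = 15403 − (-2107) = 17510; wraps to -15258 = 100010001100110
R = -15258 + 7417 = -7841 = 110000101011111
R = NOT 110000101011111 = 001111010100000 = 7840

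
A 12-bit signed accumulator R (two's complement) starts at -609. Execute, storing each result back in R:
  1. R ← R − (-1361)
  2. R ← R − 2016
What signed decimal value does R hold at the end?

-1264

Start: R = -609 = 110110011111.
R = -609 − (-1361) = 752 = 001011110000
R = 752 − 2016 = -1264 = 101100010000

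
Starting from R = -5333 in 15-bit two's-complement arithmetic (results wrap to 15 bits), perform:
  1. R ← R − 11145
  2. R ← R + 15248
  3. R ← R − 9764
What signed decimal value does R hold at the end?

-10994

Start: R = -5333 = 110101100101011.
R = -5333 − 11145 = -16478; wraps to 16290 = 011111110100010
R = 16290 + 15248 = 31538; wraps to -1230 = 111101100110010
R = -1230 − 9764 = -10994 = 101010100001110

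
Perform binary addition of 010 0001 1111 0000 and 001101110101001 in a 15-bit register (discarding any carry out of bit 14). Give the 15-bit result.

  010000111110000
+ 001101110101001
= 011110110011001

011110110011001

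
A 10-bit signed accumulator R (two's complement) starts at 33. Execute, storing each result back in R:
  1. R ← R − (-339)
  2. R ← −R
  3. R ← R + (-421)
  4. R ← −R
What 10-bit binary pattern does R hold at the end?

1100011001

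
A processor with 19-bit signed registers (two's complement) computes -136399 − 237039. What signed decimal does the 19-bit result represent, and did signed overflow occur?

150850; overflow

-136399 → 1011110101100110001
237039 → 0111001110111101111
Subtract via negate-and-add: invert 0111001110111101111 + 1 = 1000110001000010001 (i.e. -237039).
  1011110101100110001
+ 1000110001000010001
= 0100100110101000010  (discard carry-out 1)
Result 0100100110101000010: MSB = 0 → value 150850.
Both addends (after negating the subtrahend) are negative but the stored result is non-negative: signed overflow. The true value -136399 − 237039 = -373438 lies outside [-262144, 262143].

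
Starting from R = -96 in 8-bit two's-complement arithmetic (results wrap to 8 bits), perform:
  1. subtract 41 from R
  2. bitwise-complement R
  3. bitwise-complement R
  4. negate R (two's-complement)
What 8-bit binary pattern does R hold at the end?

10001001

Start: R = -96 = 10100000.
R = -96 − 41 = -137; wraps to 119 = 01110111
R = NOT 01110111 = 10001000 = -120
R = NOT 10001000 = 01110111 = 119
R = −(119) = -119 = 10001001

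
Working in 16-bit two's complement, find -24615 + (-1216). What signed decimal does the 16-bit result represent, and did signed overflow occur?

-24615 → 1001111111011001
-1216 → 1111101101000000
  1001111111011001
+ 1111101101000000
= 1001101100011001  (discard carry-out 1)
Result 1001101100011001: MSB = 1 → 39705 − 65536 = -25831.
Both addends are negative and so is the stored result: no signed overflow.

-25831; no overflow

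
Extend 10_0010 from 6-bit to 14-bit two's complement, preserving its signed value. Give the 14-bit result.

MSB of 100010 is 1; replicate it into the new high bits.
11111111|100010 → 11111111100010 (still -30).

11111111100010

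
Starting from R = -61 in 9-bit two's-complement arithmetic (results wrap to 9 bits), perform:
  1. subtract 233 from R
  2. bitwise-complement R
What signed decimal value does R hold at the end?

-219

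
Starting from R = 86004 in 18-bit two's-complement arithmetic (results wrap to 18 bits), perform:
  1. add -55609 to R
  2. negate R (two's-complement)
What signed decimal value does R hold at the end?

Start: R = 86004 = 010100111111110100.
R = 86004 + (-55609) = 30395 = 000111011010111011
R = −(30395) = -30395 = 111000100101000101

-30395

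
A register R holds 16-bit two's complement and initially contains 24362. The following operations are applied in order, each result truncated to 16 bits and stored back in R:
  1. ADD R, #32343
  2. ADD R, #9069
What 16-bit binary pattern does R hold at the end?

0000000011101110

Start: R = 24362 = 0101111100101010.
R = 24362 + 32343 = 56705; wraps to -8831 = 1101110110000001
R = -8831 + 9069 = 238 = 0000000011101110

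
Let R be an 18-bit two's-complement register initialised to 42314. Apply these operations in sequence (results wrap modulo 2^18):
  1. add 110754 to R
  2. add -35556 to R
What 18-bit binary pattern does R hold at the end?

011100101100001000

Start: R = 42314 = 001010010101001010.
R = 42314 + 110754 = 153068; wraps to -109076 = 100101010111101100
R = -109076 + (-35556) = -144632; wraps to 117512 = 011100101100001000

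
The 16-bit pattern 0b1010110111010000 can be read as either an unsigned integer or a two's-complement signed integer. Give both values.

unsigned = 44496, signed = -21040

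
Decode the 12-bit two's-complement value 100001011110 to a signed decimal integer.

MSB is 1, so the value is negative.
Invert: 011110100001. Add 1: 011110100010 = 1954. So the value is −1954.

-1954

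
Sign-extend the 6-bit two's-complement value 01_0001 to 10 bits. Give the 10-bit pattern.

MSB of 010001 is 0; replicate it into the new high bits.
0000|010001 → 0000010001 (still 17).

0000010001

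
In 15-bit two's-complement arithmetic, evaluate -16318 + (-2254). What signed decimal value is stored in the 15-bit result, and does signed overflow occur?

-16318 → 100000001000010
-2254 → 111011100110010
  100000001000010
+ 111011100110010
= 011011101110100  (discard carry-out 1)
Result 011011101110100: MSB = 0 → value 14196.
Both addends are negative but the stored result is non-negative: signed overflow. The true value -16318 + (-2254) = -18572 lies outside [-16384, 16383].

14196; overflow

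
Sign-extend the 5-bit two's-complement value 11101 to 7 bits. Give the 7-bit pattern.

1111101

MSB of 11101 is 1; replicate it into the new high bits.
11|11101 → 1111101 (still -3).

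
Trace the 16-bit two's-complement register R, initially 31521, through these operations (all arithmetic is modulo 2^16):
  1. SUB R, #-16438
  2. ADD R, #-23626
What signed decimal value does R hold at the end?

Start: R = 31521 = 0111101100100001.
R = 31521 − (-16438) = 47959; wraps to -17577 = 1011101101010111
R = -17577 + (-23626) = -41203; wraps to 24333 = 0101111100001101

24333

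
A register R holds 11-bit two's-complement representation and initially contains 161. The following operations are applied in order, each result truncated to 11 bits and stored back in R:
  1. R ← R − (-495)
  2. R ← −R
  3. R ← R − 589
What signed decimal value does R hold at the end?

803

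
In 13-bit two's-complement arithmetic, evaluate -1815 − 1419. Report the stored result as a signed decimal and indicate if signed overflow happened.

-1815 → 1100011101001
1419 → 0010110001011
Subtract via negate-and-add: invert 0010110001011 + 1 = 1101001110101 (i.e. -1419).
  1100011101001
+ 1101001110101
= 1001101011110  (discard carry-out 1)
Result 1001101011110: MSB = 1 → 4958 − 8192 = -3234.
Both addends (after negating the subtrahend) are negative and so is the stored result: no signed overflow.

-3234; no overflow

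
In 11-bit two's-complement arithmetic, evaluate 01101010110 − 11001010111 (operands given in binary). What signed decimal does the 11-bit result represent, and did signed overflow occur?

-769; overflow

01101010110 = 854 (signed)
11001010111 = -425 (signed)
Subtract via negate-and-add: invert 11001010111 + 1 = 00110101001 (i.e. 425).
  01101010110
+ 00110101001
= 10011111111
Result 10011111111: MSB = 1 → 1279 − 2048 = -769.
Both addends (after negating the subtrahend) are non-negative but the stored result is negative: signed overflow. The true value 854 − (-425) = 1279 lies outside [-1024, 1023].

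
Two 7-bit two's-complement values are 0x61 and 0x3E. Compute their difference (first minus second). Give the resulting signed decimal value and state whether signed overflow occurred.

35; overflow

0x61 = 1100001 = -31 (signed)
0x3E = 0111110 = 62 (signed)
Subtract via negate-and-add: invert 0111110 + 1 = 1000010 (i.e. -62).
  1100001
+ 1000010
= 0100011  (discard carry-out 1)
Result 0100011: MSB = 0 → value 35.
Both addends (after negating the subtrahend) are negative but the stored result is non-negative: signed overflow. The true value -31 − 62 = -93 lies outside [-64, 63].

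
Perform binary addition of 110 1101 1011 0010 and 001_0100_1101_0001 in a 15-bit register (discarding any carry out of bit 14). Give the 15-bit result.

000001010000011

  110110110110010
+ 001010011010001
= 000001010000011  (discard carry-out 1)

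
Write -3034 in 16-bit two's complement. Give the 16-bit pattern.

|-3034| = 3034 = 0000101111011010 in 16 bits.
Invert the bits: 1111010000100101. Add 1: 1111010000100110.
Check: 1111010000100110 reads as 62502 − 65536 = -3034.

1111010000100110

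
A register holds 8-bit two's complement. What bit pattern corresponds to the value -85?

|-85| = 85 = 01010101 in 8 bits.
Invert the bits: 10101010. Add 1: 10101011.
Check: 10101011 reads as 171 − 256 = -85.

10101011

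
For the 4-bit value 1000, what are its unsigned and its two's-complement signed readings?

Unsigned: 1000 = 8.
Signed: MSB=1 → 8 − 16 = -8.

unsigned = 8, signed = -8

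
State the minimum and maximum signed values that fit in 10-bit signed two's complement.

Minimum: −2^9 = -512.
Maximum: 2^9 − 1 = 511.

min = -512, max = 511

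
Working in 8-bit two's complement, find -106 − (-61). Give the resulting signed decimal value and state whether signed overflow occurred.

-106 → 10010110
-61 → 11000011
Subtract via negate-and-add: invert 11000011 + 1 = 00111101 (i.e. 61).
  10010110
+ 00111101
= 11010011
Result 11010011: MSB = 1 → 211 − 256 = -45.
Addends (after negating the subtrahend) have opposite signs, so signed overflow cannot occur.

-45; no overflow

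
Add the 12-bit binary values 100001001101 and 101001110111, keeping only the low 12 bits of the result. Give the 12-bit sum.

001011000100

  100001001101
+ 101001110111
= 001011000100  (discard carry-out 1)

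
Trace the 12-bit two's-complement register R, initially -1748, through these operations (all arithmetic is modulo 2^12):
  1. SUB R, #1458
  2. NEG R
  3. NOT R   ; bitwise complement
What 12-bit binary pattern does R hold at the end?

001101111001

Start: R = -1748 = 100100101100.
R = -1748 − 1458 = -3206; wraps to 890 = 001101111010
R = −(890) = -890 = 110010000110
R = NOT 110010000110 = 001101111001 = 889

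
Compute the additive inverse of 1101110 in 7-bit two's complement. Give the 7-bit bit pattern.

0010010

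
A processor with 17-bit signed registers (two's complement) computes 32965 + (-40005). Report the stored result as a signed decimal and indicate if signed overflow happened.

-7040; no overflow

32965 → 01000000011000101
-40005 → 10110001110111011
  01000000011000101
+ 10110001110111011
= 11110010010000000
Result 11110010010000000: MSB = 1 → 124032 − 131072 = -7040.
Addends have opposite signs, so signed overflow cannot occur.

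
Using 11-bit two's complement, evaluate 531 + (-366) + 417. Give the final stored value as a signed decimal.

582

531 + (-366) = 165 (00010100101)
165 + 417 = 582 (01001000110)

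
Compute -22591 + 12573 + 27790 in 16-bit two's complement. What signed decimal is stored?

-22591 + 12573 = -10018 (1101100011011110)
-10018 + 27790 = 17772 (0100010101101100)

17772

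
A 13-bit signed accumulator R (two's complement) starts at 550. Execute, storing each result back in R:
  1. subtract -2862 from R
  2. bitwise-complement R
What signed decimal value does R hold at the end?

-3413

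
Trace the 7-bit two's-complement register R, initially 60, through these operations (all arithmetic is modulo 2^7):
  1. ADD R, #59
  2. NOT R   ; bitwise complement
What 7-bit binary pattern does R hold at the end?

Start: R = 60 = 0111100.
R = 60 + 59 = 119; wraps to -9 = 1110111
R = NOT 1110111 = 0001000 = 8

0001000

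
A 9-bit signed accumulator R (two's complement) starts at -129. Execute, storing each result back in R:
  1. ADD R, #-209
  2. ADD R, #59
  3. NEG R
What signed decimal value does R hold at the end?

-233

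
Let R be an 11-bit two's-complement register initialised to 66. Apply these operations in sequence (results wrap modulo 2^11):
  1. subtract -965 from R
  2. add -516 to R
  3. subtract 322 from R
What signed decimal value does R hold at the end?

193

Start: R = 66 = 00001000010.
R = 66 − (-965) = 1031; wraps to -1017 = 10000000111
R = -1017 + (-516) = -1533; wraps to 515 = 01000000011
R = 515 − 322 = 193 = 00011000001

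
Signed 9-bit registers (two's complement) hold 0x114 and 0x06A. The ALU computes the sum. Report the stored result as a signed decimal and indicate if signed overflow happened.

-130; no overflow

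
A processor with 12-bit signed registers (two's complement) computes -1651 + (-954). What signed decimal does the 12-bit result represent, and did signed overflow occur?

-1651 → 100110001101
-954 → 110001000110
  100110001101
+ 110001000110
= 010111010011  (discard carry-out 1)
Result 010111010011: MSB = 0 → value 1491.
Both addends are negative but the stored result is non-negative: signed overflow. The true value -1651 + (-954) = -2605 lies outside [-2048, 2047].

1491; overflow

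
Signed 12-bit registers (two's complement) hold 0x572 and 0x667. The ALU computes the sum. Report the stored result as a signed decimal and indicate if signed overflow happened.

-1063; overflow

0x572 = 010101110010 = 1394 (signed)
0x667 = 011001100111 = 1639 (signed)
  010101110010
+ 011001100111
= 101111011001
Result 101111011001: MSB = 1 → 3033 − 4096 = -1063.
Both addends are non-negative but the stored result is negative: signed overflow. The true value 1394 + 1639 = 3033 lies outside [-2048, 2047].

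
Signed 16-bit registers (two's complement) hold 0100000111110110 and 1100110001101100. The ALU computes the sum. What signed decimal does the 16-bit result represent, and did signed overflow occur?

3682; no overflow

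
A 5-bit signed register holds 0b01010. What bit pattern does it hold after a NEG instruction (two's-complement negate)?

10110

Invert: 10101. Add 1: 10110.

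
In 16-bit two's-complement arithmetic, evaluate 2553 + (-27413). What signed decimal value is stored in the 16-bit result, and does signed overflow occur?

-24860; no overflow

2553 → 0000100111111001
-27413 → 1001010011101011
  0000100111111001
+ 1001010011101011
= 1001111011100100
Result 1001111011100100: MSB = 1 → 40676 − 65536 = -24860.
Addends have opposite signs, so signed overflow cannot occur.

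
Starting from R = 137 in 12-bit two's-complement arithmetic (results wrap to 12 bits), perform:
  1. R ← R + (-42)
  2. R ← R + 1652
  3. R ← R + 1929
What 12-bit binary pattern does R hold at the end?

111001011100

Start: R = 137 = 000010001001.
R = 137 + (-42) = 95 = 000001011111
R = 95 + 1652 = 1747 = 011011010011
R = 1747 + 1929 = 3676; wraps to -420 = 111001011100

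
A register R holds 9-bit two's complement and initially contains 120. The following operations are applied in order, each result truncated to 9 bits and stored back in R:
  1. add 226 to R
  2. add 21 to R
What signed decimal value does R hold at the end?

-145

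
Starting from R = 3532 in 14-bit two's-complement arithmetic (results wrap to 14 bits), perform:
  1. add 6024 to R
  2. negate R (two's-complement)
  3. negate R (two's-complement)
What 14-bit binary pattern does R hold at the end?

10010101010100

Start: R = 3532 = 00110111001100.
R = 3532 + 6024 = 9556; wraps to -6828 = 10010101010100
R = −(-6828) = 6828 = 01101010101100
R = −(6828) = -6828 = 10010101010100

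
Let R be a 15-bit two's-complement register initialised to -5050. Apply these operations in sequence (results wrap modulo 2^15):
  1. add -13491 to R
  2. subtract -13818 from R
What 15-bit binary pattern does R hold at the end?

Start: R = -5050 = 110110001000110.
R = -5050 + (-13491) = -18541; wraps to 14227 = 011011110010011
R = 14227 − (-13818) = 28045; wraps to -4723 = 110110110001101

110110110001101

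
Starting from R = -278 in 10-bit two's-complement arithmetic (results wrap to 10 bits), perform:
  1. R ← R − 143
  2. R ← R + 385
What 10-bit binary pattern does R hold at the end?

1111011100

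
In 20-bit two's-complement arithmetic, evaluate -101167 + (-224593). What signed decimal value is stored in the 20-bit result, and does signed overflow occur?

-101167 → 11100111010011010001
-224593 → 11001001001010101111
  11100111010011010001
+ 11001001001010101111
= 10110000011110000000  (discard carry-out 1)
Result 10110000011110000000: MSB = 1 → 722816 − 1048576 = -325760.
Both addends are negative and so is the stored result: no signed overflow.

-325760; no overflow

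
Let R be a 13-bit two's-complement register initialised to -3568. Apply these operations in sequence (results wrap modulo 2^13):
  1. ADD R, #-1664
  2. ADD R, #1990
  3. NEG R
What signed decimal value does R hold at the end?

Start: R = -3568 = 1001000010000.
R = -3568 + (-1664) = -5232; wraps to 2960 = 0101110010000
R = 2960 + 1990 = 4950; wraps to -3242 = 1001101010110
R = −(-3242) = 3242 = 0110010101010

3242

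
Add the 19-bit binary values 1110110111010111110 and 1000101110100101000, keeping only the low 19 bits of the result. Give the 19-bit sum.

0111100101111100110

  1110110111010111110
+ 1000101110100101000
= 0111100101111100110  (discard carry-out 1)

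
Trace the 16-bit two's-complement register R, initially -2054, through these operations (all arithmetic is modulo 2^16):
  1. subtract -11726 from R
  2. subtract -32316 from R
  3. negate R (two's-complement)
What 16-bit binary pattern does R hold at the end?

0101101111111100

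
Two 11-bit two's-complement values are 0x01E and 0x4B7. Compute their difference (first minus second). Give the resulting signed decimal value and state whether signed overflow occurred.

871; no overflow

0x01E = 00000011110 = 30 (signed)
0x4B7 = 10010110111 = -841 (signed)
Subtract via negate-and-add: invert 10010110111 + 1 = 01101001001 (i.e. 841).
  00000011110
+ 01101001001
= 01101100111
Result 01101100111: MSB = 0 → value 871.
Both addends (after negating the subtrahend) are non-negative and so is the stored result: no signed overflow.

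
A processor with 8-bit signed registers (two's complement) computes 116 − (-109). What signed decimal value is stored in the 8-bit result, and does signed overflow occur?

116 → 01110100
-109 → 10010011
Subtract via negate-and-add: invert 10010011 + 1 = 01101101 (i.e. 109).
  01110100
+ 01101101
= 11100001
Result 11100001: MSB = 1 → 225 − 256 = -31.
Both addends (after negating the subtrahend) are non-negative but the stored result is negative: signed overflow. The true value 116 − (-109) = 225 lies outside [-128, 127].

-31; overflow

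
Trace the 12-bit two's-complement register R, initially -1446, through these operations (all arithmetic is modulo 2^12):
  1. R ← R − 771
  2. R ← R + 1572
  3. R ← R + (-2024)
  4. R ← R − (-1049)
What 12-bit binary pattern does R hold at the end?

Start: R = -1446 = 101001011010.
R = -1446 − 771 = -2217; wraps to 1879 = 011101010111
R = 1879 + 1572 = 3451; wraps to -645 = 110101111011
R = -645 + (-2024) = -2669; wraps to 1427 = 010110010011
R = 1427 − (-1049) = 2476; wraps to -1620 = 100110101100

100110101100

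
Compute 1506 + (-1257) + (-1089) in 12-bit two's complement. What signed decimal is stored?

1506 + (-1257) = 249 (000011111001)
249 + (-1089) = -840 (110010111000)

-840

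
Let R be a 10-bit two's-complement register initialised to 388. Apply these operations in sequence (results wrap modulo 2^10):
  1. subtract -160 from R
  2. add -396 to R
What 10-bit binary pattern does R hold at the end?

Start: R = 388 = 0110000100.
R = 388 − (-160) = 548; wraps to -476 = 1000100100
R = -476 + (-396) = -872; wraps to 152 = 0010011000

0010011000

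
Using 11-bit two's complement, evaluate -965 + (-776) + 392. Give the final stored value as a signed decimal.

-965 + (-776) = -1741 → wraps to 307 (00100110011)
307 + 392 = 699 (01010111011)

699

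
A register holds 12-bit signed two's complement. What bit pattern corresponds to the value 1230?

1230 is non-negative, so write it directly in 12 bits: 010011001110.

010011001110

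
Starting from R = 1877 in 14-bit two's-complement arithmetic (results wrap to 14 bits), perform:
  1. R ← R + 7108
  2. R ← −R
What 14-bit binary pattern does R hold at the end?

01110011100111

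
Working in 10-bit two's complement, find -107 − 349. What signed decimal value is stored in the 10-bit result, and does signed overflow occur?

-107 → 1110010101
349 → 0101011101
Subtract via negate-and-add: invert 0101011101 + 1 = 1010100011 (i.e. -349).
  1110010101
+ 1010100011
= 1000111000  (discard carry-out 1)
Result 1000111000: MSB = 1 → 568 − 1024 = -456.
Both addends (after negating the subtrahend) are negative and so is the stored result: no signed overflow.

-456; no overflow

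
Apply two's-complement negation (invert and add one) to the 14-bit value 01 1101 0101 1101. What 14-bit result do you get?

10001010100011

Invert: 10001010100010. Add 1: 10001010100011.
Check: 01110101011101 = 7517, 10001010100011 = -7517.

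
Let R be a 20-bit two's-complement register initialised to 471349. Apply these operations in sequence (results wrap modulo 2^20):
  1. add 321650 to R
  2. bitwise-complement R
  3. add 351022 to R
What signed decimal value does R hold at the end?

-441978

Start: R = 471349 = 01110011000100110101.
R = 471349 + 321650 = 792999; wraps to -255577 = 11000001100110100111
R = NOT 11000001100110100111 = 00111110011001011000 = 255576
R = 255576 + 351022 = 606598; wraps to -441978 = 10010100000110000110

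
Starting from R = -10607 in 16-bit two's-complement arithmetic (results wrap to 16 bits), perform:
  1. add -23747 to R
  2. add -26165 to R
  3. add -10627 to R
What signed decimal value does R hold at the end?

-5610

Start: R = -10607 = 1101011010010001.
R = -10607 + (-23747) = -34354; wraps to 31182 = 0111100111001110
R = 31182 + (-26165) = 5017 = 0001001110011001
R = 5017 + (-10627) = -5610 = 1110101000010110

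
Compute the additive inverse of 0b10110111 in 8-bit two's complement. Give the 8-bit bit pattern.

01001001

Invert: 01001000. Add 1: 01001001.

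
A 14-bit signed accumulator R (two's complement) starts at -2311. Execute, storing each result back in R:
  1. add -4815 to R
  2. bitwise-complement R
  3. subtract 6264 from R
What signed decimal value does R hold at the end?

Start: R = -2311 = 11011011111001.
R = -2311 + (-4815) = -7126 = 10010000101010
R = NOT 10010000101010 = 01101111010101 = 7125
R = 7125 − 6264 = 861 = 00001101011101

861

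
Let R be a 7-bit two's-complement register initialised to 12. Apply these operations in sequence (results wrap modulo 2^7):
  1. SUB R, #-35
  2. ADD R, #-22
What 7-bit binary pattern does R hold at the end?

0011001

Start: R = 12 = 0001100.
R = 12 − (-35) = 47 = 0101111
R = 47 + (-22) = 25 = 0011001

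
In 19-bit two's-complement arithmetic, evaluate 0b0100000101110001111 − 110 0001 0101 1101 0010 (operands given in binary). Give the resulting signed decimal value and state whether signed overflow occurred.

259517; no overflow

0b0100000101110001111 → 0100000101110001111 = 134031 (signed)
110 0001 0101 1101 0010 → 1100001010111010010 = -125486 (signed)
Subtract via negate-and-add: invert 1100001010111010010 + 1 = 0011110101000101110 (i.e. 125486).
  0100000101110001111
+ 0011110101000101110
= 0111111010110111101
Result 0111111010110111101: MSB = 0 → value 259517.
Both addends (after negating the subtrahend) are non-negative and so is the stored result: no signed overflow.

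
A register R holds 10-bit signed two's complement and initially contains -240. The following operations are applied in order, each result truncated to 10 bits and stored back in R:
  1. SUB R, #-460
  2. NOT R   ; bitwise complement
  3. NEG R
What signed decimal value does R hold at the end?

221

Start: R = -240 = 1100010000.
R = -240 − (-460) = 220 = 0011011100
R = NOT 0011011100 = 1100100011 = -221
R = −(-221) = 221 = 0011011101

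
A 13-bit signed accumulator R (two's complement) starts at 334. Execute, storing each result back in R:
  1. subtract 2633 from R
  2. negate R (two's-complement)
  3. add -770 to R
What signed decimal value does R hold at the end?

Start: R = 334 = 0000101001110.
R = 334 − 2633 = -2299 = 1011100000101
R = −(-2299) = 2299 = 0100011111011
R = 2299 + (-770) = 1529 = 0010111111001

1529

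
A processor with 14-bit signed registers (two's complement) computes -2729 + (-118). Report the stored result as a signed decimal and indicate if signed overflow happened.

-2847; no overflow

-2729 → 11010101010111
-118 → 11111110001010
  11010101010111
+ 11111110001010
= 11010011100001  (discard carry-out 1)
Result 11010011100001: MSB = 1 → 13537 − 16384 = -2847.
Both addends are negative and so is the stored result: no signed overflow.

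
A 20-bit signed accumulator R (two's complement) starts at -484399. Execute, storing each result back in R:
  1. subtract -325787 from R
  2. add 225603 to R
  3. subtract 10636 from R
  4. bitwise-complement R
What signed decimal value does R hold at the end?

-56356

Start: R = -484399 = 10001001101111010001.
R = -484399 − (-325787) = -158612 = 11011001010001101100
R = -158612 + 225603 = 66991 = 00010000010110101111
R = 66991 − 10636 = 56355 = 00001101110000100011
R = NOT 00001101110000100011 = 11110010001111011100 = -56356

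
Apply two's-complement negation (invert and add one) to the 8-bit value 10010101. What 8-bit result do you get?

Invert: 01101010. Add 1: 01101011.
Check: 10010101 = -107, 01101011 = 107.

01101011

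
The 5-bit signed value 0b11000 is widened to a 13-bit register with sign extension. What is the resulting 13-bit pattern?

MSB of 11000 is 1; replicate it into the new high bits.
11111111|11000 → 1111111111000 (still -8).

1111111111000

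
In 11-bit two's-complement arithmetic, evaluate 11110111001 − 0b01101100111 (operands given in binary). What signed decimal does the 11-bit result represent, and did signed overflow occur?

-942; no overflow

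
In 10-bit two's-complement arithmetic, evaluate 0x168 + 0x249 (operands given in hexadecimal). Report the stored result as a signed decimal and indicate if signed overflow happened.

-79; no overflow

0x168 = 0101101000 = 360 (signed)
0x249 = 1001001001 = -439 (signed)
  0101101000
+ 1001001001
= 1110110001
Result 1110110001: MSB = 1 → 945 − 1024 = -79.
Addends have opposite signs, so signed overflow cannot occur.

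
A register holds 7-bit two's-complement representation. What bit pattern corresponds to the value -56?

|-56| = 56 = 0111000 in 7 bits.
Invert the bits: 1000111. Add 1: 1001000.
Check: 1001000 reads as 72 − 128 = -56.

1001000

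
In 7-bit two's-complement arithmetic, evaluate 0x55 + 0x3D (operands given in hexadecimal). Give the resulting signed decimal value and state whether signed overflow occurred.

18; no overflow

0x55 = 1010101 = -43 (signed)
0x3D = 0111101 = 61 (signed)
  1010101
+ 0111101
= 0010010  (discard carry-out 1)
Result 0010010: MSB = 0 → value 18.
Addends have opposite signs, so signed overflow cannot occur.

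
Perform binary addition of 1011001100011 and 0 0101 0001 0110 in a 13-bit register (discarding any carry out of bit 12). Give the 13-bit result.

1101101111001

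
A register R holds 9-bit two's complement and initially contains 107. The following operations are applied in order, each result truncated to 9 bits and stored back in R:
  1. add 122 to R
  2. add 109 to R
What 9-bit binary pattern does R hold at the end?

Start: R = 107 = 001101011.
R = 107 + 122 = 229 = 011100101
R = 229 + 109 = 338; wraps to -174 = 101010010

101010010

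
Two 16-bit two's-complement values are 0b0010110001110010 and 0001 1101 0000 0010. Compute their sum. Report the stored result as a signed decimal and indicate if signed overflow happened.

18804; no overflow

0b0010110001110010 → 0010110001110010 = 11378 (signed)
0001 1101 0000 0010 → 0001110100000010 = 7426 (signed)
  0010110001110010
+ 0001110100000010
= 0100100101110100
Result 0100100101110100: MSB = 0 → value 18804.
Both addends are non-negative and so is the stored result: no signed overflow.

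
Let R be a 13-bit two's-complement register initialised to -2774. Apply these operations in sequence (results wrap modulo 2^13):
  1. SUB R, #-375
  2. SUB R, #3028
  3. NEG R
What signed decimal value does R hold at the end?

-2765

Start: R = -2774 = 1010100101010.
R = -2774 − (-375) = -2399 = 1011010100001
R = -2399 − 3028 = -5427; wraps to 2765 = 0101011001101
R = −(2765) = -2765 = 1010100110011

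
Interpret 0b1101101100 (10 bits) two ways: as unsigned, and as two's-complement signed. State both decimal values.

Unsigned: 1101101100 = 876.
Signed: MSB=1 → 876 − 1024 = -148.

unsigned = 876, signed = -148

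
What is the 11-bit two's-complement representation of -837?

10010111011

|-837| = 837 = 01101000101 in 11 bits.
Invert the bits: 10010111010. Add 1: 10010111011.
Check: 10010111011 reads as 1211 − 2048 = -837.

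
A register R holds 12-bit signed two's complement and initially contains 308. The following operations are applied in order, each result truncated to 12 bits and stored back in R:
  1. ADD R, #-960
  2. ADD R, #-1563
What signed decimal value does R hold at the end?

1881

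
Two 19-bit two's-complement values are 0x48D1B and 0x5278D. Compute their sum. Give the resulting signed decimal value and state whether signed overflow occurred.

111784; overflow

0x48D1B = 1001000110100011011 = -226021 (signed)
0x5278D = 1010010011110001101 = -186483 (signed)
  1001000110100011011
+ 1010010011110001101
= 0011011010010101000  (discard carry-out 1)
Result 0011011010010101000: MSB = 0 → value 111784.
Both addends are negative but the stored result is non-negative: signed overflow. The true value -226021 + (-186483) = -412504 lies outside [-262144, 262143].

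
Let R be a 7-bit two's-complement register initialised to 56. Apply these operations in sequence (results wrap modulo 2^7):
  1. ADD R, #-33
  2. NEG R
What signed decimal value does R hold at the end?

-23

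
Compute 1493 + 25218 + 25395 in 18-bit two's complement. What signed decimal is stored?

52106

1493 + 25218 = 26711 (000110100001010111)
26711 + 25395 = 52106 (001100101110001010)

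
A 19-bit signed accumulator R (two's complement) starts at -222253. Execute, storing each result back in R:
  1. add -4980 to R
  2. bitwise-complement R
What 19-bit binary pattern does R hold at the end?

Start: R = -222253 = 1001001101111010011.
R = -222253 + (-4980) = -227233 = 1001000100001011111
R = NOT 1001000100001011111 = 0110111011110100000 = 227232

0110111011110100000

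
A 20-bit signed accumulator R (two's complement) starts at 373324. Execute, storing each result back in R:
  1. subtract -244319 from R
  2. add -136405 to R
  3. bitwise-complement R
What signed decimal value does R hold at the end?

-481239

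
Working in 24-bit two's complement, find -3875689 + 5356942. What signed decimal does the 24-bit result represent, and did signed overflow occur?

-3875689 → 110001001101110010010111
5356942 → 010100011011110110001110
  110001001101110010010111
+ 010100011011110110001110
= 000101101001101000100101  (discard carry-out 1)
Result 000101101001101000100101: MSB = 0 → value 1481253.
Addends have opposite signs, so signed overflow cannot occur.

1481253; no overflow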